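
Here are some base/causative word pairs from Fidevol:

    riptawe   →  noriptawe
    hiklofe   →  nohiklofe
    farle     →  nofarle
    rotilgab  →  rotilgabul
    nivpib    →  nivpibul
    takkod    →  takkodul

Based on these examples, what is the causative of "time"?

riptawe and rotilgab both begin with r- yet inflect differently (noriptawe, rotilgabul), so the first letter is not what conditions the rule; the final letter is.
"time" ends in -e. The stems ending in -e (riptawe → noriptawe, hiklofe → nohiklofe, farle → nofarle) add the prefix no-.
The other pattern: stems ending in -b or -d add -ul.
So time → notime.

notime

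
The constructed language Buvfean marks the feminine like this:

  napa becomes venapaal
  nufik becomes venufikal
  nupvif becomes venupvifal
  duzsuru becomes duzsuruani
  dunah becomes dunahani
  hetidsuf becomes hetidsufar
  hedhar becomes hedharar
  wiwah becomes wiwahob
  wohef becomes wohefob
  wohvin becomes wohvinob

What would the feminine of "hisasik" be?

hisasikar

"hisasik" begins with h-. The stems beginning with h- (hetidsuf → hetidsufar, hedhar → hedharar) add -ar.
The other patterns: stems beginning with n- add ve- … -al around the stem; stems beginning with d- add -ani; stems beginning with w- add -ob.
So hisasik → hisasikar.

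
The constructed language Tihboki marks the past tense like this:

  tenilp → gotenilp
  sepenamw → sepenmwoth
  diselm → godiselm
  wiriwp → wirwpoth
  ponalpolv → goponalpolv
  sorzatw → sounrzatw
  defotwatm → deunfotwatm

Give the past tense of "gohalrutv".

gounhalrutv

diselm and defotwatm both end in -m yet inflect differently (godiselm, deunfotwatm), so the final letter is not what conditions the rule; the second-to-last letter is.
"gohalrutv" has second-to-last letter 't'. The stems whose second-to-last letter is 't' (sorzatw → sounrzatw, defotwatm → deunfotwatm) insert -un- after the first vowel.
So gohalrutv → gounhalrutv.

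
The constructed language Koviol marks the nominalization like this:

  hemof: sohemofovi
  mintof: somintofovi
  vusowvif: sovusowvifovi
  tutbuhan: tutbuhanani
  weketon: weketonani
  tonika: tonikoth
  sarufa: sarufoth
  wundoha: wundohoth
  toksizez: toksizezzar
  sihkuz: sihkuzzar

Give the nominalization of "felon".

hemof and weketon both have last vowel 'o' yet inflect differently (sohemofovi, weketonani), so the last vowel is not what conditions the rule; the final letter is.
"felon" ends in -n. The stems ending in -n (tutbuhan → tutbuhanani, weketon → weketonani) add -ani.
The other patterns: stems ending in -f add so- … -ovi around the stem; stems ending in -a drop the final letter and add -oth; stems ending in -z double the final consonant and add -ar.
So felon → felonani.

felonani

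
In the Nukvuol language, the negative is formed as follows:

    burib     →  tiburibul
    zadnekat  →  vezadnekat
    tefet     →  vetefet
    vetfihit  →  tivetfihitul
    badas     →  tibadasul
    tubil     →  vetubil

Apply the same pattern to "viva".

"viva" begins with v-. The one such stem in the data (vetfihit → tivetfihitul) adds ti- … -ul around the stem, so the same rule applies.
The other pattern: stems beginning with t- or z- add the prefix ve-.
So viva → tivivaul.

tivivaul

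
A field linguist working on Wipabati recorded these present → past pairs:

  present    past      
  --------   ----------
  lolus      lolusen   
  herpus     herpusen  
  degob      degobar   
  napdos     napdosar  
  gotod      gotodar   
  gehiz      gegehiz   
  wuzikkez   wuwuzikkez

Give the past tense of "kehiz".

napdos and lolus both end in -s yet inflect differently (napdosar, lolusen), so the final letter is not what conditions the rule; the last vowel is.
"kehiz" has last vowel 'i'. The one such stem in the data (gehiz → gegehiz) repeats the first consonant+vowel as a prefix (as does wuzikkez), so the same rule applies.
The other patterns: stems whose last vowel is 'o' add -ar; stems whose last vowel is 'u' add -en.
So kehiz → kekehiz.

kekehiz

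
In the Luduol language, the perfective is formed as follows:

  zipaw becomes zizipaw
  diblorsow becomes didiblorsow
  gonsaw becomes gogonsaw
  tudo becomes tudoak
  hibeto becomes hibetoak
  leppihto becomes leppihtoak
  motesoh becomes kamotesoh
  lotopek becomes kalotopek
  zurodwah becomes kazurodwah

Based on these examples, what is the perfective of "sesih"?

kasesih

diblorsow and tudo both have last vowel 'o' yet inflect differently (didiblorsow, tudoak), so the last vowel is not what conditions the rule; the final letter is.
"sesih" ends in -h. The stems ending in -h (motesoh → kamotesoh, zurodwah → kazurodwah) add the prefix ka-.
So sesih → kasesih.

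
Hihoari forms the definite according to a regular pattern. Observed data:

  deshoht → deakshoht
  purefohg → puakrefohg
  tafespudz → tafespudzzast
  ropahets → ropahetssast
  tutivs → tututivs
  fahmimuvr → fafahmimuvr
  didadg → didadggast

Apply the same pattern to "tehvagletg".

tehvagletggast

"tehvagletg" has second-to-last letter 't'. The one such stem in the data (ropahets → ropahetssast) doubles the final consonant and adds -ast (as do tafespudz, didadg), so the same rule applies.
The other patterns: stems whose second-to-last letter is 'h' insert -ak- after the first vowel; stems whose second-to-last letter is 'v' repeat the first consonant+vowel as a prefix.
So tehvagletg → tehvagletggast.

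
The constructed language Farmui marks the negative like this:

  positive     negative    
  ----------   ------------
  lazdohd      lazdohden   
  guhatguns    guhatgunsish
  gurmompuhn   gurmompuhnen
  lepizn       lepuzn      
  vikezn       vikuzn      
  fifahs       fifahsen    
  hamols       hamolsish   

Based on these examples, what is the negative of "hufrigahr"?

lepizn and gurmompuhn both end in -n yet inflect differently (lepuzn, gurmompuhnen), so the final letter is not what conditions the rule; the second-to-last letter is.
"hufrigahr" has second-to-last letter 'h'. The stems whose second-to-last letter is 'h' (gurmompuhn → gurmompuhnen, fifahs → fifahsen, lazdohd → lazdohden) add -en.
The other patterns: stems whose second-to-last letter is 'z' change the last vowel to 'u'; stems whose second-to-last letter is 'l' or 'n' add -ish.
So hufrigahr → hufrigahren.

hufrigahren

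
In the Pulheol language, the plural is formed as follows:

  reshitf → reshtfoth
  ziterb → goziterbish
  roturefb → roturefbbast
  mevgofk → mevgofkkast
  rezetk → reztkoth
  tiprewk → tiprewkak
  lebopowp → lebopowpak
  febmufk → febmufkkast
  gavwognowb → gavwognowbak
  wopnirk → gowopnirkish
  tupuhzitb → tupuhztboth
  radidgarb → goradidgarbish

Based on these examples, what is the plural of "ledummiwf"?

wopnirk and tiprewk both end in -k yet inflect differently (gowopnirkish, tiprewkak), so the final letter is not what conditions the rule; the second-to-last letter is.
"ledummiwf" has second-to-last letter 'w'. The stems whose second-to-last letter is 'w' (tiprewk → tiprewkak, gavwognowb → gavwognowbak, lebopowp → lebopowpak) add -ak.
The other patterns: stems whose second-to-last letter is 'r' add go- … -ish around the stem; stems whose second-to-last letter is 'f' double the final consonant and add -ast; stems whose second-to-last letter is 't' delete the last vowel and add -oth.
So ledummiwf → ledummiwfak.

ledummiwfak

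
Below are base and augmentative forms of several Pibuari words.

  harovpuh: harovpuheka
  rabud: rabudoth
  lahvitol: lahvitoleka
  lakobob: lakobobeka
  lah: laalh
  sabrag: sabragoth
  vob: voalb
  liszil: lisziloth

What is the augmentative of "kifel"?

"kifel" has 2 vowels. The stems with 2 vowels (liszil → lisziloth, sabrag → sabragoth, rabud → rabudoth) add -oth.
The other patterns: stems with 1 vowel insert -al- after the first vowel; stems with 3 vowels add -eka.
So kifel → kifeloth.

kifeloth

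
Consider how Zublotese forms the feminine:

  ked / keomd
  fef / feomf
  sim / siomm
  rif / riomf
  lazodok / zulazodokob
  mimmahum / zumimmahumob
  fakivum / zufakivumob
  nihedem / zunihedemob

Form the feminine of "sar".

"sar" has 1 vowel. The stems with 1 vowel (rif → riomf, ked → keomd, sim → siomm) insert -om- after the first vowel.
So sar → saomr.

saomr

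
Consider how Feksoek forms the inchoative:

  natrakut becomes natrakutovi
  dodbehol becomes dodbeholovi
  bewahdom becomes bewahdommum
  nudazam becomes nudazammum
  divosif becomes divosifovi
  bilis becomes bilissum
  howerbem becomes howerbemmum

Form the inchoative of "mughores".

bewahdom and dodbehol both have last vowel 'o' yet inflect differently (bewahdommum, dodbeholovi), so the last vowel is not what conditions the rule; the final letter is.
"mughores" ends in -s. The one such stem in the data (bilis → bilissum) doubles the final consonant and adds -um (as do bewahdom, nudazam), so the same rule applies.
So mughores → mughoressum.

mughoressum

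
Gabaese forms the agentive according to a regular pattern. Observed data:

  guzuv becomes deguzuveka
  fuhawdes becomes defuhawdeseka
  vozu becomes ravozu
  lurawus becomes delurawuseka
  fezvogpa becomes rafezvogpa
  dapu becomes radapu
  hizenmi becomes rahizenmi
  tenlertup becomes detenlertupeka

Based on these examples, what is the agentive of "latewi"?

ralatewi

dapu and tenlertup both have last vowel 'u' yet inflect differently (radapu, detenlertupeka), so the last vowel is not what conditions the rule; whether the stem ends in a vowel or a consonant is.
"latewi" ends in a vowel. The stems ending in a vowel (dapu → radapu, fezvogpa → rafezvogpa, vozu → ravozu) add the prefix ra-.
So latewi → ralatewi.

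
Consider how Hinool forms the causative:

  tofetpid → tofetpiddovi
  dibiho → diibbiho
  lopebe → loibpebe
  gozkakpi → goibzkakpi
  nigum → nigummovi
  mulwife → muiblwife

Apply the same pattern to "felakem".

felakemmovi

tofetpid and gozkakpi both have last vowel 'i' yet inflect differently (tofetpiddovi, goibzkakpi), so the last vowel is not what conditions the rule; whether the stem ends in a vowel or a consonant is.
"felakem" ends in a consonant. The stems ending in a consonant (tofetpid → tofetpiddovi, nigum → nigummovi) double the final consonant and add -ovi.
The other pattern: stems ending in a vowel insert -ib- after the first vowel.
So felakem → felakemmovi.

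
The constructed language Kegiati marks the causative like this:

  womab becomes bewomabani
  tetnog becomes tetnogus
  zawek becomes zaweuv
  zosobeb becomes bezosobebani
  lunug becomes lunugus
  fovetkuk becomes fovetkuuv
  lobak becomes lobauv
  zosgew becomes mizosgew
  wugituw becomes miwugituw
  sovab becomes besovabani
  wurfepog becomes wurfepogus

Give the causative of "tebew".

mitebew

"tebew" ends in -w. The stems ending in -w (wugituw → miwugituw, zosgew → mizosgew) add the prefix mi-.
So tebew → mitebew.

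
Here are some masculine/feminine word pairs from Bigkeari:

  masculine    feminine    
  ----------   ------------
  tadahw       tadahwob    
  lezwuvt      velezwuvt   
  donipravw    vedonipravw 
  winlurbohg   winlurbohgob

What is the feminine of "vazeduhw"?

vazeduhwob

"vazeduhw" has second-to-last letter 'h'. The stems whose second-to-last letter is 'h' (winlurbohg → winlurbohgob, tadahw → tadahwob) add -ob.
So vazeduhw → vazeduhwob.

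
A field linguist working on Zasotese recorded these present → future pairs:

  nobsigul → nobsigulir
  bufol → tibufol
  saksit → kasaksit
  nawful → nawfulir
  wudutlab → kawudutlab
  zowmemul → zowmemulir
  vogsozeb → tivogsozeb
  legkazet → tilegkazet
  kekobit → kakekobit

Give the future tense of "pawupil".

wudutlab and vogsozeb both end in -b yet inflect differently (kawudutlab, tivogsozeb), so the final letter is not what conditions the rule; the last vowel is.
"pawupil" has last vowel 'i'. The stems whose last vowel is 'i' (saksit → kasaksit, kekobit → kakekobit) add the prefix ka-.
The other patterns: stems whose last vowel is 'u' add -ir; stems whose last vowel is 'e' or 'o' add the prefix ti-.
So pawupil → kapawupil.

kapawupil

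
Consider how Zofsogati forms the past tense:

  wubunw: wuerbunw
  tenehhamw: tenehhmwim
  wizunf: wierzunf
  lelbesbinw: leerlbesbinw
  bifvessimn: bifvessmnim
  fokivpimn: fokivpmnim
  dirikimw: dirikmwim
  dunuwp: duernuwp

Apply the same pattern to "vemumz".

"vemumz" has second-to-last letter 'm'. The stems whose second-to-last letter is 'm' (dirikimw → dirikmwim, fokivpimn → fokivpmnim, tenehhamw → tenehhmwim) delete the last vowel and add -im.
So vemumz → vemmzim.

vemmzim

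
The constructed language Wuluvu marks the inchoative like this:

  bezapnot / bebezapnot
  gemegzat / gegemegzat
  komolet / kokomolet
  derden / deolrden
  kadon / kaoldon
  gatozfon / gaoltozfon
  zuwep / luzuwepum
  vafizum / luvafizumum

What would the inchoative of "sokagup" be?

komolet and derden both have last vowel 'e' yet inflect differently (kokomolet, deolrden), so the last vowel is not what conditions the rule; the final letter is.
"sokagup" ends in -p. The one such stem in the data (zuwep → luzuwepum) adds lu- … -um around the stem, so the same rule applies.
So sokagup → lusokagupum.

lusokagupum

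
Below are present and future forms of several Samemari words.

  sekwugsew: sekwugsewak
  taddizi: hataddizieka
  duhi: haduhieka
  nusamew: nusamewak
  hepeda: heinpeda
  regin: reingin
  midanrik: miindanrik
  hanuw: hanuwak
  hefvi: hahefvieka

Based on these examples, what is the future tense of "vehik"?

duhi and midanrik both have last vowel 'i' yet inflect differently (haduhieka, miindanrik), so the last vowel is not what conditions the rule; the final letter is.
"vehik" ends in -k. The one such stem in the data (midanrik → miindanrik) inserts -in- after the first vowel (as do regin, hepeda), so the same rule applies.
The other patterns: stems ending in -w add -ak; stems ending in -i add ha- … -eka around the stem.
So vehik → veinhik.

veinhik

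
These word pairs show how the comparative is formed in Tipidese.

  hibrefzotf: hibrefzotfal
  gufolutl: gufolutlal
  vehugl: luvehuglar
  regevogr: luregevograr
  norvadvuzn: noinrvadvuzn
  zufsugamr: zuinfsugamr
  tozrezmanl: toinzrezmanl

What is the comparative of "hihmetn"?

gufolutl and vehugl both end in -l yet inflect differently (gufolutlal, luvehuglar), so the final letter is not what conditions the rule; the second-to-last letter is.
"hihmetn" has second-to-last letter 't'. The stems whose second-to-last letter is 't' (hibrefzotf → hibrefzotfal, gufolutl → gufolutlal) add -al.
The other patterns: stems whose second-to-last letter is 'g' add lu- … -ar around the stem; stems whose second-to-last letter is 'm', 'n' or 'z' insert -in- after the first vowel.
So hihmetn → hihmetnal.

hihmetnal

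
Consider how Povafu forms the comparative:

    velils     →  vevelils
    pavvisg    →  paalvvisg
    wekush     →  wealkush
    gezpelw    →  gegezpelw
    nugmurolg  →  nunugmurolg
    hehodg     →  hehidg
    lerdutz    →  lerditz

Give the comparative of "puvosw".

nugmurolg and pavvisg both end in -g yet inflect differently (nunugmurolg, paalvvisg), so the final letter is not what conditions the rule; the second-to-last letter is.
"puvosw" has second-to-last letter 's'. The stems whose second-to-last letter is 's' (wekush → wealkush, pavvisg → paalvvisg) insert -al- after the first vowel.
So puvosw → pualvosw.

pualvosw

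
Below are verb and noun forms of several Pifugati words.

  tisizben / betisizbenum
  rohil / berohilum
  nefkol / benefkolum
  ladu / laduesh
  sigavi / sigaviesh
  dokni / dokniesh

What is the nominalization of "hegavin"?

behegavinum

rohil and sigavi both have last vowel 'i' yet inflect differently (berohilum, sigaviesh), so the last vowel is not what conditions the rule; whether the stem ends in a vowel or a consonant is.
"hegavin" ends in a consonant. The stems ending in a consonant (tisizben → betisizbenum, rohil → berohilum, nefkol → benefkolum) add be- … -um around the stem.
The other pattern: stems ending in a vowel add -esh.
So hegavin → behegavinum.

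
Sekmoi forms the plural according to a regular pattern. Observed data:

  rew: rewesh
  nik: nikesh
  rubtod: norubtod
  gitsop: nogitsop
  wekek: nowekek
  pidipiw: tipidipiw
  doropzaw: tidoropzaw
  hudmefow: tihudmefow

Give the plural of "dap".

dapesh

nik and wekek both end in -k yet inflect differently (nikesh, nowekek), so the final letter is not what conditions the rule; the number of vowels is.
"dap" has 1 vowel. The stems with 1 vowel (rew → rewesh, nik → nikesh) add -esh.
The other patterns: stems with 2 vowels add the prefix no-; stems with 3 vowels add the prefix ti-.
So dap → dapesh.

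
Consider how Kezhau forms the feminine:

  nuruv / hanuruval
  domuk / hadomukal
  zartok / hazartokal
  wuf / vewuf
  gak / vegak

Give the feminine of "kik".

vekik

gak and zartok both end in -k yet inflect differently (vegak, hazartokal), so the final letter is not what conditions the rule; the number of vowels is.
"kik" has 1 vowel. The stems with 1 vowel (wuf → vewuf, gak → vegak) add the prefix ve-.
So kik → vekik.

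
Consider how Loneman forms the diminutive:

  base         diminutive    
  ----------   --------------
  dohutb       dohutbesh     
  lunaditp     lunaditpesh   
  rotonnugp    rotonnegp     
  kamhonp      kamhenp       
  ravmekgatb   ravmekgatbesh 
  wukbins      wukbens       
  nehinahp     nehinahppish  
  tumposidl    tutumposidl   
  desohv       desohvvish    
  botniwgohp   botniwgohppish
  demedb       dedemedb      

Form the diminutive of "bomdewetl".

bomdewetlesh

demedb and ravmekgatb both end in -b yet inflect differently (dedemedb, ravmekgatbesh), so the final letter is not what conditions the rule; the second-to-last letter is.
"bomdewetl" has second-to-last letter 't'. The stems whose second-to-last letter is 't' (ravmekgatb → ravmekgatbesh, dohutb → dohutbesh, lunaditp → lunaditpesh) add -esh.
So bomdewetl → bomdewetlesh.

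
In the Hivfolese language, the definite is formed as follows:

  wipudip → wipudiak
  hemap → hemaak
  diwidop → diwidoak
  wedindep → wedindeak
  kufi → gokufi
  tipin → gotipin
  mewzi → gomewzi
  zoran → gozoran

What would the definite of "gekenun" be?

"gekenun" ends in -n. The stems ending in -n (tipin → gotipin, zoran → gozoran) add the prefix go-.
The other pattern: stems ending in -p drop the final letter and add -ak.
So gekenun → gogekenun.

gogekenun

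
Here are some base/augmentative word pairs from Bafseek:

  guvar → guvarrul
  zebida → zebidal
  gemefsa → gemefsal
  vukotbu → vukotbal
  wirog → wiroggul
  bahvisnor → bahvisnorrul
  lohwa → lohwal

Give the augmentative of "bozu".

zebida and guvar both have last vowel 'a' yet inflect differently (zebidal, guvarrul), so the last vowel is not what conditions the rule; whether the stem ends in a vowel or a consonant is.
"bozu" ends in a vowel. The stems ending in a vowel (zebida → zebidal, gemefsa → gemefsal, vukotbu → vukotbal) drop the final letter and add -al.
The other pattern: stems ending in a consonant double the final consonant and add -ul.
So bozu → bozal.

bozal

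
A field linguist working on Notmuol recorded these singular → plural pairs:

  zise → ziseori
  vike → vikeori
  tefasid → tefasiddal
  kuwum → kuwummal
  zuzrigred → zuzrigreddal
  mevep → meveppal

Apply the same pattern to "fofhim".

zise and zuzrigred both have last vowel 'e' yet inflect differently (ziseori, zuzrigreddal), so the last vowel is not what conditions the rule; the final letter is.
"fofhim" ends in -m. The one such stem in the data (kuwum → kuwummal) doubles the final consonant and adds -al (as do tefasid, zuzrigred), so the same rule applies.
The other pattern: stems ending in -e add -ori.
So fofhim → fofhimmal.

fofhimmal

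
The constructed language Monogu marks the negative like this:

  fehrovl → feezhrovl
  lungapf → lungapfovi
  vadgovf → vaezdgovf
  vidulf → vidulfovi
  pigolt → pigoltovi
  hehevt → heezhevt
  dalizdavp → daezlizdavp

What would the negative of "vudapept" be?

vudapeptovi

"vudapept" has second-to-last letter 'p'. The one such stem in the data (lungapf → lungapfovi) adds -ovi, so the same rule applies.
The other pattern: stems whose second-to-last letter is 'v' insert -ez- after the first vowel.
So vudapept → vudapeptovi.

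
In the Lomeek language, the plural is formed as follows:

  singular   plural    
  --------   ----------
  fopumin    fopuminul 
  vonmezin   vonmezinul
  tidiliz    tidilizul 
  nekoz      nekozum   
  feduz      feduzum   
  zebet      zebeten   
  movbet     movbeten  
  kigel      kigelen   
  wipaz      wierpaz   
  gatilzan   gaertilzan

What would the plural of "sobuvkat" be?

soerbuvkat

tidiliz and nekoz both end in -z yet inflect differently (tidilizul, nekozum), so the final letter is not what conditions the rule; the last vowel is.
"sobuvkat" has last vowel 'a'. The stems whose last vowel is 'a' (wipaz → wierpaz, gatilzan → gaertilzan) insert -er- after the first vowel.
So sobuvkat → soerbuvkat.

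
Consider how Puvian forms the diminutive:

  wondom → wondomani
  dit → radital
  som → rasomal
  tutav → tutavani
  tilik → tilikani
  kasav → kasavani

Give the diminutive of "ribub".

som and wondom both end in -m yet inflect differently (rasomal, wondomani), so the final letter is not what conditions the rule; the number of vowels is.
"ribub" has 2 vowels. The stems with 2 vowels (kasav → kasavani, tutav → tutavani, tilik → tilikani) add -ani.
The other pattern: stems with 1 vowel add ra- … -al around the stem.
So ribub → ribubani.

ribubani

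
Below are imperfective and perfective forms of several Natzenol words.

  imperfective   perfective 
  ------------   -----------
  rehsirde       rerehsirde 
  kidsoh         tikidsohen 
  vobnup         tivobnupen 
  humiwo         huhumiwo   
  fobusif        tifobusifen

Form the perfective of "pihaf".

tipihafen

humiwo and kidsoh both have last vowel 'o' yet inflect differently (huhumiwo, tikidsohen), so the last vowel is not what conditions the rule; whether the stem ends in a vowel or a consonant is.
"pihaf" ends in a consonant. The stems ending in a consonant (kidsoh → tikidsohen, fobusif → tifobusifen, vobnup → tivobnupen) add ti- … -en around the stem.
So pihaf → tipihafen.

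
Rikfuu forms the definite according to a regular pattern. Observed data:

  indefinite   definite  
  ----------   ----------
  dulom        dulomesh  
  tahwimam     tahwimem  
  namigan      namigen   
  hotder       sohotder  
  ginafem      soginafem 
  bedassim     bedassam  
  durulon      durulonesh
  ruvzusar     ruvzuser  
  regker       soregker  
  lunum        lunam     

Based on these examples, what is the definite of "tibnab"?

tibneb

dulom and ginafem both end in -m yet inflect differently (dulomesh, soginafem), so the final letter is not what conditions the rule; the last vowel is.
"tibnab" has last vowel 'a'. The stems whose last vowel is 'a' (namigan → namigen, tahwimam → tahwimem, ruvzusar → ruvzuser) change the last vowel to 'e'.
The other patterns: stems whose last vowel is 'o' add -esh; stems whose last vowel is 'e' add the prefix so-; stems whose last vowel is 'i' or 'u' change the last vowel to 'a'.
So tibnab → tibneb.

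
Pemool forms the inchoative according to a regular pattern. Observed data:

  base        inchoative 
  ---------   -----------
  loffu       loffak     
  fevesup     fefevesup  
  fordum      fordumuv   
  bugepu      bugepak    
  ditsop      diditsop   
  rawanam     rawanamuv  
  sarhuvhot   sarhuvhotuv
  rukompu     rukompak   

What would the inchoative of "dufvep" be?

dudufvep

fevesup and rukompu both have last vowel 'u' yet inflect differently (fefevesup, rukompak), so the last vowel is not what conditions the rule; the final letter is.
"dufvep" ends in -p. The stems ending in -p (fevesup → fefevesup, ditsop → diditsop) repeat the first consonant+vowel as a prefix.
The other patterns: stems ending in -u drop the final letter and add -ak; stems ending in -m or -t add -uv.
So dufvep → dudufvep.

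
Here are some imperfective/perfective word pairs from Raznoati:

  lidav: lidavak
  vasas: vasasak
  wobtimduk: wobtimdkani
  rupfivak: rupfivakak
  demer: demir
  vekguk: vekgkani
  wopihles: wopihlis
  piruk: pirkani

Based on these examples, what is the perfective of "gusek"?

vekguk and rupfivak both end in -k yet inflect differently (vekgkani, rupfivakak), so the final letter is not what conditions the rule; the last vowel is.
"gusek" has last vowel 'e'. The stems whose last vowel is 'e' (demer → demir, wopihles → wopihlis) change the last vowel to 'i'.
So gusek → gusik.

gusik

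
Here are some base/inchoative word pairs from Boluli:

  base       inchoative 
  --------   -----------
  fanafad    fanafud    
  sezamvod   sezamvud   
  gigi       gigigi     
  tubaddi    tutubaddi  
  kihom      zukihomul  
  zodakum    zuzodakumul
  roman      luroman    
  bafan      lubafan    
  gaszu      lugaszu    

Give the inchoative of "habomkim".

sezamvod and kihom both have last vowel 'o' yet inflect differently (sezamvud, zukihomul), so the last vowel is not what conditions the rule; the final letter is.
"habomkim" ends in -m. The stems ending in -m (kihom → zukihomul, zodakum → zuzodakumul) add zu- … -ul around the stem.
So habomkim → zuhabomkimul.

zuhabomkimul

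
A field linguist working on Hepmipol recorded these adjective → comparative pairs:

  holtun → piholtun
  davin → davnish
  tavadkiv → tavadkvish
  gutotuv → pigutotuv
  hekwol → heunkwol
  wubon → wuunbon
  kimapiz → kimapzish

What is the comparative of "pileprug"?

pipileprug

"pileprug" has last vowel 'u'. The stems whose last vowel is 'u' (holtun → piholtun, gutotuv → pigutotuv) add the prefix pi-.
The other patterns: stems whose last vowel is 'o' insert -un- after the first vowel; stems whose last vowel is 'i' delete the last vowel and add -ish.
So pileprug → pipileprug.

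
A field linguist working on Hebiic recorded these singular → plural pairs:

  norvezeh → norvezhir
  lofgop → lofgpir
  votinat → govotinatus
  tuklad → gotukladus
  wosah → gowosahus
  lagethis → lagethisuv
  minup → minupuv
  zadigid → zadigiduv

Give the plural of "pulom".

"pulom" has last vowel 'o'. The one such stem in the data (lofgop → lofgpir) deletes the last vowel and adds -ir (as does norvezeh), so the same rule applies.
So pulom → pulmir.

pulmir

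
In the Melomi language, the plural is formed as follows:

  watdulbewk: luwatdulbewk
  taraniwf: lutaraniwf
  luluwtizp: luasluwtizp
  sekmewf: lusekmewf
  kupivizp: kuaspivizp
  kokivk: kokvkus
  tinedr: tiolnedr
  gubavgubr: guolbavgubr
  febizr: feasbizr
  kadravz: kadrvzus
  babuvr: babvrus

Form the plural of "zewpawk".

febizr and babuvr both end in -r yet inflect differently (feasbizr, babvrus), so the final letter is not what conditions the rule; the second-to-last letter is.
"zewpawk" has second-to-last letter 'w'. The stems whose second-to-last letter is 'w' (taraniwf → lutaraniwf, watdulbewk → luwatdulbewk, sekmewf → lusekmewf) add the prefix lu-.
So zewpawk → luzewpawk.

luzewpawk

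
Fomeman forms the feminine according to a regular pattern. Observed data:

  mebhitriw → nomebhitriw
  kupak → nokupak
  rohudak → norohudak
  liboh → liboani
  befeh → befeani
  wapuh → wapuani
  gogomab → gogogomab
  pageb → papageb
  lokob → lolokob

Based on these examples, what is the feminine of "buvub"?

kupak and gogomab both have last vowel 'a' yet inflect differently (nokupak, gogogomab), so the last vowel is not what conditions the rule; the final letter is.
"buvub" ends in -b. The stems ending in -b (gogomab → gogogomab, pageb → papageb, lokob → lolokob) repeat the first consonant+vowel as a prefix.
The other patterns: stems ending in -k or -w add the prefix no-; stems ending in -h drop the final letter and add -ani.
So buvub → bubuvub.

bubuvub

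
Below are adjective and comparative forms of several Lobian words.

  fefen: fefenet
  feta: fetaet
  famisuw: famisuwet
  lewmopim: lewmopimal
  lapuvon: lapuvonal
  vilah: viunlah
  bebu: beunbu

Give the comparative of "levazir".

levaziral

"levazir" begins with l-. The stems beginning with l- (lewmopim → lewmopimal, lapuvon → lapuvonal) add -al.
The other patterns: stems beginning with f- add -et; stems beginning with b- or v- insert -un- after the first vowel.
So levazir → levaziral.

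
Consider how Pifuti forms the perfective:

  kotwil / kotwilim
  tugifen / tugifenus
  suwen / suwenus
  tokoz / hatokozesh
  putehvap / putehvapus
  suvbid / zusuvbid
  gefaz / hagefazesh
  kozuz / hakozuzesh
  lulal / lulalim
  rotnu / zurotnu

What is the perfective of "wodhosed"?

zuwodhosed

"wodhosed" ends in -d. The one such stem in the data (suvbid → zusuvbid) adds the prefix zu-, so the same rule applies.
The other patterns: stems ending in -n or -p add -us; stems ending in -z add ha- … -esh around the stem; stems ending in -l add -im.
So wodhosed → zuwodhosed.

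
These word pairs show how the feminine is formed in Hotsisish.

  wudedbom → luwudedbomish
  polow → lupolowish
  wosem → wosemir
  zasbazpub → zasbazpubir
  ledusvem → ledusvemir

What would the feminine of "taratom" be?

lutaratomish

wudedbom and wosem both end in -m yet inflect differently (luwudedbomish, wosemir), so the final letter is not what conditions the rule; the last vowel is.
"taratom" has last vowel 'o'. The stems whose last vowel is 'o' (wudedbom → luwudedbomish, polow → lupolowish) add lu- … -ish around the stem.
So taratom → lutaratomish.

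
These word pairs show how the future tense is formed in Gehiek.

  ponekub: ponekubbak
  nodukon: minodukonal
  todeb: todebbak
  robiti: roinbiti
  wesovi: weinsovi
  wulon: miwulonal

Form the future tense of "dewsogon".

wulon and wesovi both begin with w- yet inflect differently (miwulonal, weinsovi), so the first letter is not what conditions the rule; the final letter is.
"dewsogon" ends in -n. The stems ending in -n (nodukon → minodukonal, wulon → miwulonal) add mi- … -al around the stem.
The other patterns: stems ending in -i insert -in- after the first vowel; stems ending in -b double the final consonant and add -ak.
So dewsogon → midewsogonal.

midewsogonal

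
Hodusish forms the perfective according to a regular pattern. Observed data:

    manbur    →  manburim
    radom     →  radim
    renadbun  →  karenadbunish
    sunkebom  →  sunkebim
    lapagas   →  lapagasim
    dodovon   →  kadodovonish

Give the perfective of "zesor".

dodovon and radom both have last vowel 'o' yet inflect differently (kadodovonish, radim), so the last vowel is not what conditions the rule; the final letter is.
"zesor" ends in -r. The one such stem in the data (manbur → manburim) adds -im, so the same rule applies.
The other patterns: stems ending in -n add ka- … -ish around the stem; stems ending in -m change the last vowel to 'i'.
So zesor → zesorim.

zesorim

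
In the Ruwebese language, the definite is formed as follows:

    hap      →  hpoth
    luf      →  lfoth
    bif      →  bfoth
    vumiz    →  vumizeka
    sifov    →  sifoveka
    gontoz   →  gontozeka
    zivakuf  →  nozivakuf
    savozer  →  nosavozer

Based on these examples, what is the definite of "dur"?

droth

luf and zivakuf both end in -f yet inflect differently (lfoth, nozivakuf), so the final letter is not what conditions the rule; the number of vowels is.
"dur" has 1 vowel. The stems with 1 vowel (hap → hpoth, luf → lfoth, bif → bfoth) delete the last vowel and add -oth.
So dur → droth.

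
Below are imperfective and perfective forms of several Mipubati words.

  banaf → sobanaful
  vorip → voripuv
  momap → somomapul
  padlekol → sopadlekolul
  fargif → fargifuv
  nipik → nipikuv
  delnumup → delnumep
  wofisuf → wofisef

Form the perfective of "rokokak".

"rokokak" has last vowel 'a'. The stems whose last vowel is 'a' (banaf → sobanaful, momap → somomapul) add so- … -ul around the stem.
So rokokak → sorokokakul.

sorokokakul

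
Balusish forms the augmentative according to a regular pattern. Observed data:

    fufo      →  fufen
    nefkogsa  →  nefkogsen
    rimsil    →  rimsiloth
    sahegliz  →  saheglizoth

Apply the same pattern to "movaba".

"movaba" ends in a vowel. The stems ending in a vowel (fufo → fufen, nefkogsa → nefkogsen) drop the final letter and add -en.
So movaba → movaben.

movaben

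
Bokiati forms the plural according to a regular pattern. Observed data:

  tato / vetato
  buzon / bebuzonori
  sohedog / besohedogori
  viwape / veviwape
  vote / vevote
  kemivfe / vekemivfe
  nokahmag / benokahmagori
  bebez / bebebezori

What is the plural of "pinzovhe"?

bebez and viwape both have last vowel 'e' yet inflect differently (bebebezori, veviwape), so the last vowel is not what conditions the rule; whether the stem ends in a vowel or a consonant is.
"pinzovhe" ends in a vowel. The stems ending in a vowel (viwape → veviwape, vote → vevote, kemivfe → vekemivfe) add the prefix ve-.
So pinzovhe → vepinzovhe.

vepinzovhe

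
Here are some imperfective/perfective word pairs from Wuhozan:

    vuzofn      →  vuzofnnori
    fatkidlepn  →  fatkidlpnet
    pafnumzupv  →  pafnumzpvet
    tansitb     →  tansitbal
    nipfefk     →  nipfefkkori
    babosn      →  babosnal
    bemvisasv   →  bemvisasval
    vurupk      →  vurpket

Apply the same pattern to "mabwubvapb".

mabwubvpbet

vuzofn and babosn both end in -n yet inflect differently (vuzofnnori, babosnal), so the final letter is not what conditions the rule; the second-to-last letter is.
"mabwubvapb" has second-to-last letter 'p'. The stems whose second-to-last letter is 'p' (vurupk → vurpket, fatkidlepn → fatkidlpnet, pafnumzupv → pafnumzpvet) delete the last vowel and add -et.
The other patterns: stems whose second-to-last letter is 'f' double the final consonant and add -ori; stems whose second-to-last letter is 's' or 't' add -al.
So mabwubvapb → mabwubvpbet.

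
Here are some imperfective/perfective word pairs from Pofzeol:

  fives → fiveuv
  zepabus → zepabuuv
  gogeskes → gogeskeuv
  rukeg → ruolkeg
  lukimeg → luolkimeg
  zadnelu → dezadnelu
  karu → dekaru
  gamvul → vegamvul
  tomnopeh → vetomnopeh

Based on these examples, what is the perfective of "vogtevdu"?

fives and rukeg both have last vowel 'e' yet inflect differently (fiveuv, ruolkeg), so the last vowel is not what conditions the rule; the final letter is.
"vogtevdu" ends in -u. The stems ending in -u (zadnelu → dezadnelu, karu → dekaru) add the prefix de-.
The other patterns: stems ending in -s drop the final letter and add -uv; stems ending in -g insert -ol- after the first vowel; stems ending in -h or -l add the prefix ve-.
So vogtevdu → devogtevdu.

devogtevdu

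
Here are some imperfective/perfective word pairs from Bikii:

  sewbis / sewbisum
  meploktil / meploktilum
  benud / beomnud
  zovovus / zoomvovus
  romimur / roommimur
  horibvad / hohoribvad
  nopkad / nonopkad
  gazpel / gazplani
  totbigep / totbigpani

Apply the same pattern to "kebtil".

kebtilum

"kebtil" has last vowel 'i'. The stems whose last vowel is 'i' (sewbis → sewbisum, meploktil → meploktilum) add -um.
The other patterns: stems whose last vowel is 'u' insert -om- after the first vowel; stems whose last vowel is 'a' repeat the first consonant+vowel as a prefix; stems whose last vowel is 'e' delete the last vowel and add -ani.
So kebtil → kebtilum.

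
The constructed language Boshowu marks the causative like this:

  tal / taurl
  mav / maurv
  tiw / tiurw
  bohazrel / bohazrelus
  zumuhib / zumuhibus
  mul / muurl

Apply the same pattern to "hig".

mul and bohazrel both end in -l yet inflect differently (muurl, bohazrelus), so the final letter is not what conditions the rule; the number of vowels is.
"hig" has 1 vowel. The stems with 1 vowel (mav → maurv, tiw → tiurw, mul → muurl) insert -ur- after the first vowel.
So hig → hiurg.

hiurg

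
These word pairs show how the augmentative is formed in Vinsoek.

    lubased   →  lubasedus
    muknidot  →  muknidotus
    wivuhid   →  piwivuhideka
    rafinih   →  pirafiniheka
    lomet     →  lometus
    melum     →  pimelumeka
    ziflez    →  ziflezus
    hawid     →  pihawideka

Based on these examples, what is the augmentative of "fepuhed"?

fepuhedus

lubased and hawid both end in -d yet inflect differently (lubasedus, pihawideka), so the final letter is not what conditions the rule; the last vowel is.
"fepuhed" has last vowel 'e'. The stems whose last vowel is 'e' (lubased → lubasedus, ziflez → ziflezus, lomet → lometus) add -us.
The other pattern: stems whose last vowel is 'i' or 'u' add pi- … -eka around the stem.
So fepuhed → fepuhedus.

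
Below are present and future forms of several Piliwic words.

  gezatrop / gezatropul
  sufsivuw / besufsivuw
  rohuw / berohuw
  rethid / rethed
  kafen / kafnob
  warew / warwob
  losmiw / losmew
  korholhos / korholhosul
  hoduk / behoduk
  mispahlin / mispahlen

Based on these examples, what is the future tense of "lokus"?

warew and sufsivuw both end in -w yet inflect differently (warwob, besufsivuw), so the final letter is not what conditions the rule; the last vowel is.
"lokus" has last vowel 'u'. The stems whose last vowel is 'u' (sufsivuw → besufsivuw, rohuw → berohuw, hoduk → behoduk) add the prefix be-.
The other patterns: stems whose last vowel is 'e' delete the last vowel and add -ob; stems whose last vowel is 'i' change the last vowel to 'e'; stems whose last vowel is 'o' add -ul.
So lokus → belokus.

belokus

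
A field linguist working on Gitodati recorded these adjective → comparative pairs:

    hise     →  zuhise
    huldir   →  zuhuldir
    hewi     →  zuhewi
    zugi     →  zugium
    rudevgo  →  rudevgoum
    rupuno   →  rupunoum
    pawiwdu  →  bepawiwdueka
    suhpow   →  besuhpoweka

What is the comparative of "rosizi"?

rosizium

hewi and zugi both end in -i yet inflect differently (zuhewi, zugium), so the final letter is not what conditions the rule; the first letter is.
"rosizi" begins with r-. The stems beginning with r- (rudevgo → rudevgoum, rupuno → rupunoum) add -um.
So rosizi → rosizium.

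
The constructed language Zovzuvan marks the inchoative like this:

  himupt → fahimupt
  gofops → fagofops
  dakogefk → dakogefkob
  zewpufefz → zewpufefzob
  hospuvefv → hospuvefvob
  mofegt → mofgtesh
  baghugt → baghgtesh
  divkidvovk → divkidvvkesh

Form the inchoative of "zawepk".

himupt and mofegt both end in -t yet inflect differently (fahimupt, mofgtesh), so the final letter is not what conditions the rule; the second-to-last letter is.
"zawepk" has second-to-last letter 'p'. The stems whose second-to-last letter is 'p' (himupt → fahimupt, gofops → fagofops) add the prefix fa-.
The other patterns: stems whose second-to-last letter is 'f' add -ob; stems whose second-to-last letter is 'g' or 'v' delete the last vowel and add -esh.
So zawepk → fazawepk.

fazawepk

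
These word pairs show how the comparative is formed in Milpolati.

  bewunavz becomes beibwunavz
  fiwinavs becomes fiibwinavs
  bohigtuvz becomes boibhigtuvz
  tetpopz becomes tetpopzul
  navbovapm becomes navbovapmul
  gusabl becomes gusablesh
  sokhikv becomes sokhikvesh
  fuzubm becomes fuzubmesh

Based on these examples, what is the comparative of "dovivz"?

"dovivz" has second-to-last letter 'v'. The stems whose second-to-last letter is 'v' (bewunavz → beibwunavz, fiwinavs → fiibwinavs, bohigtuvz → boibhigtuvz) insert -ib- after the first vowel.
So dovivz → doibvivz.

doibvivz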